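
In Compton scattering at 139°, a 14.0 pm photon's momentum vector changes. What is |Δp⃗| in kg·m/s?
7.8421e-23 kg·m/s

Photon momentum magnitude is p = h/λ.

Initial momentum:
p₀ = h/λ = 6.6261e-34/1.4000e-11 = 4.7329e-23 kg·m/s

After scattering:
λ' = λ + Δλ = 14.0 + 4.2575 = 18.2575 pm
p' = h/λ' = 6.6261e-34/1.8257e-11 = 3.6292e-23 kg·m/s

Momentum is a vector; the scattered photon's direction makes angle θ = 139° with the incident direction. The magnitude of the vector change Δp⃗ = p⃗₀ − p⃗' is found from the law of cosines:
|Δp⃗|² = p₀² + p'² − 2p₀p'cos θ
|Δp⃗|² = (4.7329e-23)² + (3.6292e-23)² − 2·4.7329e-23·3.6292e-23·cos(139°)
|Δp⃗| = 7.8421e-23 kg·m/s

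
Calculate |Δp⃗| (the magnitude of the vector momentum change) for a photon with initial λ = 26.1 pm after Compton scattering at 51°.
2.1508e-23 kg·m/s

Photon momentum magnitude is p = h/λ.

Initial momentum:
p₀ = h/λ = 6.6261e-34/2.6100e-11 = 2.5387e-23 kg·m/s

After scattering:
λ' = λ + Δλ = 26.1 + 0.8994 = 26.9994 pm
p' = h/λ' = 6.6261e-34/2.6999e-11 = 2.4542e-23 kg·m/s

Momentum is a vector; the scattered photon's direction makes angle θ = 51° with the incident direction. The magnitude of the vector change Δp⃗ = p⃗₀ − p⃗' is found from the law of cosines:
|Δp⃗|² = p₀² + p'² − 2p₀p'cos θ
|Δp⃗|² = (2.5387e-23)² + (2.4542e-23)² − 2·2.5387e-23·2.4542e-23·cos(51°)
|Δp⃗| = 2.1508e-23 kg·m/s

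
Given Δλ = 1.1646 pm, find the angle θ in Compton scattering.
58.67°

From the Compton formula Δλ = λ_C(1 - cos θ), we can solve for θ:

cos θ = 1 - Δλ/λ_C

Given:
- Δλ = 1.1646 pm
- λ_C = h/(m_e·c) ≈ 2.42631024 pm

cos θ = 1 - 1.1646/2.42631024
cos θ = 1 - 0.479988
cos θ = 0.520012

θ = arccos(0.520012)
θ = 58.67°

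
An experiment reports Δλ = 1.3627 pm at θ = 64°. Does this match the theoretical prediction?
Yes, consistent

Calculate the expected shift for θ = 64°:

Δλ_expected = λ_C(1 - cos(64°))
Δλ_expected = 2.4263 × (1 - cos(64°))
Δλ_expected = 2.4263 × 0.5616
Δλ_expected = 1.3627 pm

Given shift: 1.3627 pm
Expected shift: 1.3627 pm
Difference: 0.0000 pm

The values match. This is consistent with Compton scattering at the stated angle.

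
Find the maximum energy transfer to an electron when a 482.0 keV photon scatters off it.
315.0158 keV

Maximum energy transfer occurs at θ = 180° (backscattering).

Initial photon: E₀ = 482.0 keV → λ₀ = 2.5723 pm

Maximum Compton shift (at 180°):
Δλ_max = 2λ_C = 2 × 2.4263 = 4.8526 pm

Final wavelength:
λ' = 2.5723 + 4.8526 = 7.4249 pm

Minimum photon energy (maximum energy to electron):
E'_min = hc/λ' = 166.9842 keV

Maximum electron kinetic energy:
K_max = E₀ - E'_min = 482.0000 - 166.9842 = 315.0158 keV

(Intermediate values are shown rounded; full precision is carried through to the final answer.)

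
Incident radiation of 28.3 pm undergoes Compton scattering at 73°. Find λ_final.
30.0169 pm

Using the Compton scattering formula:
λ' = λ + Δλ = λ + λ_C(1 - cos θ)

Given:
- Initial wavelength λ = 28.3 pm
- Scattering angle θ = 73°
- Compton wavelength λ_C ≈ 2.4263 pm

Calculate the shift:
Δλ = 2.4263 × (1 - cos(73°))
Δλ = 2.4263 × 0.7076
Δλ = 1.7169 pm

Final wavelength:
λ' = 28.3 + 1.7169 = 30.0169 pm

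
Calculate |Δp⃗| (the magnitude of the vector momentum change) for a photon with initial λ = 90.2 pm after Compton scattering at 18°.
2.2968e-24 kg·m/s

Photon momentum magnitude is p = h/λ.

Initial momentum:
p₀ = h/λ = 6.6261e-34/9.0200e-11 = 7.3460e-24 kg·m/s

After scattering:
λ' = λ + Δλ = 90.2 + 0.1188 = 90.3188 pm
p' = h/λ' = 6.6261e-34/9.0319e-11 = 7.3363e-24 kg·m/s

Momentum is a vector; the scattered photon's direction makes angle θ = 18° with the incident direction. The magnitude of the vector change Δp⃗ = p⃗₀ − p⃗' is found from the law of cosines:
|Δp⃗|² = p₀² + p'² − 2p₀p'cos θ
|Δp⃗|² = (7.3460e-24)² + (7.3363e-24)² − 2·7.3460e-24·7.3363e-24·cos(18°)
|Δp⃗| = 2.2968e-24 kg·m/s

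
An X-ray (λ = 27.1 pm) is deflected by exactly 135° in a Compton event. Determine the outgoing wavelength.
31.2420 pm

Using the Compton formula: λ' = λ + λ_C(1 − cos θ)

For θ = 135°, cos θ = -√2/2 (exact) ≈ -0.7071, so:
1 − cos 135° = 1 − (-√2/2) ≈ 1.7071

Δλ = λ_C × 1.7071 = 2.4263 × 1.7071 = 4.1420 pm

λ' = 27.1 + 4.1420 = 31.2420 pm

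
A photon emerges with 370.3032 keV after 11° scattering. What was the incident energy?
375.3000 keV

Convert final energy to wavelength (hc ≈ 1239.842 keV·pm):
λ' = hc/E' = 1239.842 / 370.3032 = 3.3482 pm

Calculate the Compton shift:
Δλ = λ_C(1 - cos(11°))
Δλ = 2.4263 × (1 - cos(11°))
Δλ = 0.0446 pm

Initial wavelength:
λ = λ' - Δλ = 3.3482 - 0.0446 = 3.3036 pm

Initial energy:
E = hc/λ = 1239.842 / 3.3036 = 375.3000 keV

(Intermediate values are shown rounded; full precision is carried through to the final answer.)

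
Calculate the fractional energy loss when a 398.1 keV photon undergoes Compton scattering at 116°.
0.5284 (or 52.84%)

Calculate initial and final photon energies:

Initial: E₀ = 398.1 keV → λ₀ = 3.1144 pm
Compton shift: Δλ = 3.4899 pm
Final wavelength: λ' = 6.6043 pm
Final energy: E' = 187.7316 keV

Fractional energy loss:
(E₀ - E')/E₀ = (398.1000 - 187.7316)/398.1000
= 210.3684/398.1000
= 0.5284
= 52.84%

(Intermediate values are shown rounded; full precision is carried through to the final answer.)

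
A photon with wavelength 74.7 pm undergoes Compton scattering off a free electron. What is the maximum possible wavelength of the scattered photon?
79.5526 pm (at θ = 180°)

The Compton shift is Δλ = λ_C(1 − cos θ).

Since cos θ ranges from −1 to 1, the factor (1 − cos θ) ranges from 0 to 2; the maximum shift occurs at θ = 180° (backscattering):
Δλ_max = 2λ_C = 2 × 2.4263 pm = 4.8526 pm

Maximum scattered wavelength:
λ'_max = λ₀ + Δλ_max = 74.7 + 4.8526 = 79.5526 pm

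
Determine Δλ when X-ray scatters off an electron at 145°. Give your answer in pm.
4.4138 pm

Using the Compton scattering formula:
Δλ = λ_C(1 - cos θ)

where λ_C = h/(m_e·c) ≈ 2.4263 pm is the Compton wavelength of an electron.

For θ = 145°:
cos(145°) = -0.8192
1 - cos(145°) = 1.8192

Δλ = 2.4263 × 1.8192
Δλ = 4.4138 pm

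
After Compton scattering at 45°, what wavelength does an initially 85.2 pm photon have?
85.9106 pm

Using the Compton formula: λ' = λ + λ_C(1 − cos θ)

For θ = 45°, cos θ = √2/2 (exact) ≈ 0.7071, so:
1 − cos 45° = 1 − (√2/2) ≈ 0.2929

Δλ = λ_C × 0.2929 = 2.4263 × 0.2929 = 0.7106 pm

λ' = 85.2 + 0.7106 = 85.9106 pm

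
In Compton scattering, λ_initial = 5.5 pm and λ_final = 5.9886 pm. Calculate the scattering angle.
37.00°

First find the wavelength shift:
Δλ = λ' - λ = 5.9886 - 5.5 = 0.4886 pm

Using Δλ = λ_C(1 - cos θ), with λ_C = h/(m_e·c) ≈ 2.42631024 pm:
cos θ = 1 - Δλ/λ_C
cos θ = 1 - 0.4886/2.42631024
cos θ = 0.798624

θ = arccos(0.798624)
θ = 37.00°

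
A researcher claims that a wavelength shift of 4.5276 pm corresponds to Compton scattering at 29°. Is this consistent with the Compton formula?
No, inconsistent

Calculate the expected shift for θ = 29°:

Δλ_expected = λ_C(1 - cos(29°))
Δλ_expected = 2.4263 × (1 - cos(29°))
Δλ_expected = 2.4263 × 0.1254
Δλ_expected = 0.3042 pm

Given shift: 4.5276 pm
Expected shift: 0.3042 pm
Difference: 4.2233 pm

The values do not match. The given shift corresponds to θ ≈ 150.0°, not 29°.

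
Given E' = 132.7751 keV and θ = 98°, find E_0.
188.6000 keV

Convert final energy to wavelength (hc ≈ 1239.842 keV·pm):
λ' = hc/E' = 1239.842 / 132.7751 = 9.3379 pm

Calculate the Compton shift:
Δλ = λ_C(1 - cos(98°))
Δλ = 2.4263 × (1 - cos(98°))
Δλ = 2.7640 pm

Initial wavelength:
λ = λ' - Δλ = 9.3379 - 2.7640 = 6.5739 pm

Initial energy:
E = hc/λ = 1239.842 / 6.5739 = 188.6000 keV

(Intermediate values are shown rounded; full precision is carried through to the final answer.)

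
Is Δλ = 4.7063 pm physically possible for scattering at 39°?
No, inconsistent

Calculate the expected shift for θ = 39°:

Δλ_expected = λ_C(1 - cos(39°))
Δλ_expected = 2.4263 × (1 - cos(39°))
Δλ_expected = 2.4263 × 0.2229
Δλ_expected = 0.5407 pm

Given shift: 4.7063 pm
Expected shift: 0.5407 pm
Difference: 4.1656 pm

The values do not match. The given shift corresponds to θ ≈ 160.0°, not 39°.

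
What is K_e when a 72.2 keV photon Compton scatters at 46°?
2.9860 keV

By energy conservation: K_e = E_initial - E_final

First find the scattered photon energy:
Initial wavelength: λ = hc/E = 17.1723 pm
Compton shift: Δλ = λ_C(1 - cos(46°)) = 0.7409 pm
Final wavelength: λ' = 17.1723 + 0.7409 = 17.9132 pm
Final photon energy: E' = hc/λ' = 69.2140 keV

Electron kinetic energy:
K_e = E - E' = 72.2000 - 69.2140 = 2.9860 keV

(Intermediate values are shown rounded; full precision is carried through to the final answer.)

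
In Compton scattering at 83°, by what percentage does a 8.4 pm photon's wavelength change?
25.3645%

Calculate the Compton shift:
Δλ = λ_C(1 - cos(83°))
Δλ = 2.4263 × (1 - cos(83°))
Δλ = 2.4263 × 0.8781
Δλ = 2.1306 pm

Percentage change:
(Δλ/λ₀) × 100 = (2.1306/8.4) × 100
= 25.3645%

(Intermediate values are shown rounded; full precision is carried through to the final answer.)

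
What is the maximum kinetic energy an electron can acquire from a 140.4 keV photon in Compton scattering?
49.7908 keV

Maximum energy transfer occurs at θ = 180° (backscattering).

Initial photon: E₀ = 140.4 keV → λ₀ = 8.8308 pm

Maximum Compton shift (at 180°):
Δλ_max = 2λ_C = 2 × 2.4263 = 4.8526 pm

Final wavelength:
λ' = 8.8308 + 4.8526 = 13.6834 pm

Minimum photon energy (maximum energy to electron):
E'_min = hc/λ' = 90.6092 keV

Maximum electron kinetic energy:
K_max = E₀ - E'_min = 140.4000 - 90.6092 = 49.7908 keV

(Intermediate values are shown rounded; full precision is carried through to the final answer.)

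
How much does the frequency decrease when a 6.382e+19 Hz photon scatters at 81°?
1.937e+19 Hz (decrease)

Convert frequency to wavelength (c = 299792458 m/s):
λ₀ = c/f₀ = 299792458/6.382e+19 = 4.6974688e-12 m = 4.6975 pm

Calculate Compton shift:
Δλ = λ_C(1 - cos(81°)) = 2.0468 pm

Final wavelength:
λ' = λ₀ + Δλ = 4.6975 + 2.0468 = 6.7442 pm

Final frequency:
f' = c/λ' = 299792458/6.7442205e-12 = 4.4451758e+19 Hz

Frequency shift (decrease):
Δf = f₀ - f' = 6.382e+19 - 4.4451758e+19 = 1.937e+19 Hz

(Intermediate values are shown rounded; full precision is carried through to the final answer.)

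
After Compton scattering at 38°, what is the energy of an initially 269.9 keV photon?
242.7227 keV

First convert energy to wavelength:
λ = hc/E, with hc ≈ 1239.842 keV·pm (i.e. 1239.842 eV·nm)

For E = 269.9 keV = 269900 eV:
λ = 1239.842 keV·pm / 269.9 keV
λ = 4.5937 pm

Calculate the Compton shift:
Δλ = λ_C(1 - cos(38°)) = 2.4263 × 0.2120
Δλ = 0.5144 pm

Final wavelength:
λ' = 4.5937 + 0.5144 = 5.1081 pm

Final energy:
E' = hc/λ' = 1239.842 / 5.1081 = 242.7227 keV

(Intermediate values are shown rounded; full precision is carried through to the final answer.)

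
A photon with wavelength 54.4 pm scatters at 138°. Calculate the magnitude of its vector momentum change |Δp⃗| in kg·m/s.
2.1924e-23 kg·m/s

Photon momentum magnitude is p = h/λ.

Initial momentum:
p₀ = h/λ = 6.6261e-34/5.4400e-11 = 1.2180e-23 kg·m/s

After scattering:
λ' = λ + Δλ = 54.4 + 4.2294 = 58.6294 pm
p' = h/λ' = 6.6261e-34/5.8629e-11 = 1.1302e-23 kg·m/s

Momentum is a vector; the scattered photon's direction makes angle θ = 138° with the incident direction. The magnitude of the vector change Δp⃗ = p⃗₀ − p⃗' is found from the law of cosines:
|Δp⃗|² = p₀² + p'² − 2p₀p'cos θ
|Δp⃗|² = (1.2180e-23)² + (1.1302e-23)² − 2·1.2180e-23·1.1302e-23·cos(138°)
|Δp⃗| = 2.1924e-23 kg·m/s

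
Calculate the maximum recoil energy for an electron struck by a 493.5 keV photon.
325.1568 keV

Maximum energy transfer occurs at θ = 180° (backscattering).

Initial photon: E₀ = 493.5 keV → λ₀ = 2.5123 pm

Maximum Compton shift (at 180°):
Δλ_max = 2λ_C = 2 × 2.4263 = 4.8526 pm

Final wavelength:
λ' = 2.5123 + 4.8526 = 7.3650 pm

Minimum photon energy (maximum energy to electron):
E'_min = hc/λ' = 168.3432 keV

Maximum electron kinetic energy:
K_max = E₀ - E'_min = 493.5000 - 168.3432 = 325.1568 keV

(Intermediate values are shown rounded; full precision is carried through to the final answer.)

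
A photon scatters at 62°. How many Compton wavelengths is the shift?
0.5305 λ_C

The Compton shift formula is:
Δλ = λ_C(1 - cos θ)

Dividing both sides by λ_C:
Δλ/λ_C = 1 - cos θ

For θ = 62°:
Δλ/λ_C = 1 - cos(62°)
Δλ/λ_C = 1 - 0.4695
Δλ/λ_C = 0.5305

This means the shift is 0.5305 × λ_C = 1.2872 pm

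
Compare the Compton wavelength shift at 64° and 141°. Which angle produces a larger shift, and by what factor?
141° produces the larger shift by a factor of 3.164

Calculate both shifts using Δλ = λ_C(1 - cos θ):

For θ₁ = 64°:
Δλ₁ = 2.4263 × (1 - cos(64°))
Δλ₁ = 2.4263 × 0.5616
Δλ₁ = 1.3627 pm

For θ₂ = 141°:
Δλ₂ = 2.4263 × (1 - cos(141°))
Δλ₂ = 2.4263 × 1.7771
Δλ₂ = 4.3119 pm

The 141° angle produces the larger shift.
Ratio: 4.3119/1.3627 = 3.164

(Intermediate values are shown rounded; full precision is carried through to the final answer.)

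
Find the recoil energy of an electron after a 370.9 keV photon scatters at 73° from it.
125.8583 keV

By energy conservation: K_e = E_initial - E_final

First find the scattered photon energy:
Initial wavelength: λ = hc/E = 3.3428 pm
Compton shift: Δλ = λ_C(1 - cos(73°)) = 1.7169 pm
Final wavelength: λ' = 3.3428 + 1.7169 = 5.0597 pm
Final photon energy: E' = hc/λ' = 245.0417 keV

Electron kinetic energy:
K_e = E - E' = 370.9000 - 245.0417 = 125.8583 keV

(Intermediate values are shown rounded; full precision is carried through to the final answer.)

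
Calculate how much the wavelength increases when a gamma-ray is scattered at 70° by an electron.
1.5965 pm

Using the Compton scattering formula:
Δλ = λ_C(1 - cos θ)

where λ_C = h/(m_e·c) ≈ 2.4263 pm is the Compton wavelength of an electron.

For θ = 70°:
cos(70°) = 0.3420
1 - cos(70°) = 0.6580

Δλ = 2.4263 × 0.6580
Δλ = 1.5965 pm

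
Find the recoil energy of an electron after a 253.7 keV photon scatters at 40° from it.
26.4016 keV

By energy conservation: K_e = E_initial - E_final

First find the scattered photon energy:
Initial wavelength: λ = hc/E = 4.8870 pm
Compton shift: Δλ = λ_C(1 - cos(40°)) = 0.5676 pm
Final wavelength: λ' = 4.8870 + 0.5676 = 5.4547 pm
Final photon energy: E' = hc/λ' = 227.2984 keV

Electron kinetic energy:
K_e = E - E' = 253.7000 - 227.2984 = 26.4016 keV

(Intermediate values are shown rounded; full precision is carried through to the final answer.)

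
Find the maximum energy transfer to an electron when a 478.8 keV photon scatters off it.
312.2016 keV

Maximum energy transfer occurs at θ = 180° (backscattering).

Initial photon: E₀ = 478.8 keV → λ₀ = 2.5895 pm

Maximum Compton shift (at 180°):
Δλ_max = 2λ_C = 2 × 2.4263 = 4.8526 pm

Final wavelength:
λ' = 2.5895 + 4.8526 = 7.4421 pm

Minimum photon energy (maximum energy to electron):
E'_min = hc/λ' = 166.5984 keV

Maximum electron kinetic energy:
K_max = E₀ - E'_min = 478.8000 - 166.5984 = 312.2016 keV

(Intermediate values are shown rounded; full precision is carried through to the final answer.)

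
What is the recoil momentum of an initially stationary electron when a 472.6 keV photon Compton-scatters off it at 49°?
1.9237e-22 kg·m/s

The electron is initially at rest, so by conservation of momentum:
p⃗_e = p⃗₀ − p⃗'  (incident photon momentum minus scattered photon momentum)

Photon momentum magnitudes (p = h/λ = E/c):
λ₀ = hc/E₀ = 2.6234 pm → p₀ = h/λ₀ = 2.5257e-22 kg·m/s
Δλ = λ_C(1 − cos 49°) = 0.8345 pm
λ' = 3.4580 pm → p' = h/λ' = 1.9162e-22 kg·m/s

The scattered photon makes angle θ = 49° with the incident direction, so by the law of cosines:
|p⃗_e|² = p₀² + p'² − 2p₀p'cos θ
|p⃗_e|² = (2.5257e-22)² + (1.9162e-22)² − 2·2.5257e-22·1.9162e-22·cos(49°)
|p⃗_e| = 1.9237e-22 kg·m/s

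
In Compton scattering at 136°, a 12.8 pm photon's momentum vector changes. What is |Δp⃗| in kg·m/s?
8.4331e-23 kg·m/s

Photon momentum magnitude is p = h/λ.

Initial momentum:
p₀ = h/λ = 6.6261e-34/1.2800e-11 = 5.1766e-23 kg·m/s

After scattering:
λ' = λ + Δλ = 12.8 + 4.1717 = 16.9717 pm
p' = h/λ' = 6.6261e-34/1.6972e-11 = 3.9042e-23 kg·m/s

Momentum is a vector; the scattered photon's direction makes angle θ = 136° with the incident direction. The magnitude of the vector change Δp⃗ = p⃗₀ − p⃗' is found from the law of cosines:
|Δp⃗|² = p₀² + p'² − 2p₀p'cos θ
|Δp⃗|² = (5.1766e-23)² + (3.9042e-23)² − 2·5.1766e-23·3.9042e-23·cos(136°)
|Δp⃗| = 8.4331e-23 kg·m/s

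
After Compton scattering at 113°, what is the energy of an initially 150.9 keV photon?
106.9691 keV

First convert energy to wavelength:
λ = hc/E, with hc ≈ 1239.842 keV·pm (i.e. 1239.842 eV·nm)

For E = 150.9 keV = 150900 eV:
λ = 1239.842 keV·pm / 150.9 keV
λ = 8.2163 pm

Calculate the Compton shift:
Δλ = λ_C(1 - cos(113°)) = 2.4263 × 1.3907
Δλ = 3.3743 pm

Final wavelength:
λ' = 8.2163 + 3.3743 = 11.5907 pm

Final energy:
E' = hc/λ' = 1239.842 / 11.5907 = 106.9691 keV

(Intermediate values are shown rounded; full precision is carried through to the final answer.)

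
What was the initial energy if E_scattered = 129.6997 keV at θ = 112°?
199.2000 keV

Convert final energy to wavelength (hc ≈ 1239.842 keV·pm):
λ' = hc/E' = 1239.842 / 129.6997 = 9.5593 pm

Calculate the Compton shift:
Δλ = λ_C(1 - cos(112°))
Δλ = 2.4263 × (1 - cos(112°))
Δλ = 3.3352 pm

Initial wavelength:
λ = λ' - Δλ = 9.5593 - 3.3352 = 6.2241 pm

Initial energy:
E = hc/λ = 1239.842 / 6.2241 = 199.2000 keV

(Intermediate values are shown rounded; full precision is carried through to the final answer.)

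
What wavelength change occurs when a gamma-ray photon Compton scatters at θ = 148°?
4.4839 pm

Using the Compton scattering formula:
Δλ = λ_C(1 - cos θ)

where λ_C = h/(m_e·c) ≈ 2.4263 pm is the Compton wavelength of an electron.

For θ = 148°:
cos(148°) = -0.8480
1 - cos(148°) = 1.8480

Δλ = 2.4263 × 1.8480
Δλ = 4.4839 pm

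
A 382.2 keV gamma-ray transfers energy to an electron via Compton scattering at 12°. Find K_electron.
6.1464 keV

By energy conservation: K_e = E_initial - E_final

First find the scattered photon energy:
Initial wavelength: λ = hc/E = 3.2440 pm
Compton shift: Δλ = λ_C(1 - cos(12°)) = 0.0530 pm
Final wavelength: λ' = 3.2440 + 0.0530 = 3.2970 pm
Final photon energy: E' = hc/λ' = 376.0536 keV

Electron kinetic energy:
K_e = E - E' = 382.2000 - 376.0536 = 6.1464 keV

(Intermediate values are shown rounded; full precision is carried through to the final answer.)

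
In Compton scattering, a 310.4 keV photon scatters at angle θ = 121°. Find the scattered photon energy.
161.6422 keV

First convert energy to wavelength:
λ = hc/E, with hc ≈ 1239.842 keV·pm (i.e. 1239.842 eV·nm)

For E = 310.4 keV = 310400 eV:
λ = 1239.842 keV·pm / 310.4 keV
λ = 3.9943 pm

Calculate the Compton shift:
Δλ = λ_C(1 - cos(121°)) = 2.4263 × 1.5150
Δλ = 3.6760 pm

Final wavelength:
λ' = 3.9943 + 3.6760 = 7.6703 pm

Final energy:
E' = hc/λ' = 1239.842 / 7.6703 = 161.6422 keV

(Intermediate values are shown rounded; full precision is carried through to the final answer.)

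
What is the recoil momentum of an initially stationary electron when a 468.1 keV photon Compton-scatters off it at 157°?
3.3550e-22 kg·m/s

The electron is initially at rest, so by conservation of momentum:
p⃗_e = p⃗₀ − p⃗'  (incident photon momentum minus scattered photon momentum)

Photon momentum magnitudes (p = h/λ = E/c):
λ₀ = hc/E₀ = 2.6487 pm → p₀ = h/λ₀ = 2.5017e-22 kg·m/s
Δλ = λ_C(1 − cos 157°) = 4.6597 pm
λ' = 7.3084 pm → p' = h/λ' = 9.0664e-23 kg·m/s

The scattered photon makes angle θ = 157° with the incident direction, so by the law of cosines:
|p⃗_e|² = p₀² + p'² − 2p₀p'cos θ
|p⃗_e|² = (2.5017e-22)² + (9.0664e-23)² − 2·2.5017e-22·9.0664e-23·cos(157°)
|p⃗_e| = 3.3550e-22 kg·m/s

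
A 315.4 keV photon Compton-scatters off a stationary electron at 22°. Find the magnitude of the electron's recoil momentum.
6.3343e-23 kg·m/s

The electron is initially at rest, so by conservation of momentum:
p⃗_e = p⃗₀ − p⃗'  (incident photon momentum minus scattered photon momentum)

Photon momentum magnitudes (p = h/λ = E/c):
λ₀ = hc/E₀ = 3.9310 pm → p₀ = h/λ₀ = 1.6856e-22 kg·m/s
Δλ = λ_C(1 − cos 22°) = 0.1767 pm
λ' = 4.1077 pm → p' = h/λ' = 1.6131e-22 kg·m/s

The scattered photon makes angle θ = 22° with the incident direction, so by the law of cosines:
|p⃗_e|² = p₀² + p'² − 2p₀p'cos θ
|p⃗_e|² = (1.6856e-22)² + (1.6131e-22)² − 2·1.6856e-22·1.6131e-22·cos(22°)
|p⃗_e| = 6.3343e-23 kg·m/s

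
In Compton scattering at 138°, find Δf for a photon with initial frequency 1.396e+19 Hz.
2.297e+18 Hz (decrease)

Convert frequency to wavelength (c = 299792458 m/s):
λ₀ = c/f₀ = 299792458/1.396e+19 = 2.1475104e-11 m = 21.4751 pm

Calculate Compton shift:
Δλ = λ_C(1 - cos(138°)) = 4.2294 pm

Final wavelength:
λ' = λ₀ + Δλ = 21.4751 + 4.2294 = 25.7045 pm

Final frequency:
f' = c/λ' = 299792458/2.5704515e-11 = 1.1663027e+19 Hz

Frequency shift (decrease):
Δf = f₀ - f' = 1.396e+19 - 1.1663027e+19 = 2.297e+18 Hz

(Intermediate values are shown rounded; full precision is carried through to the final answer.)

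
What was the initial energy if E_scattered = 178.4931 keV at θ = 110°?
336.0001 keV

Convert final energy to wavelength (hc ≈ 1239.842 keV·pm):
λ' = hc/E' = 1239.842 / 178.4931 = 6.9462 pm

Calculate the Compton shift:
Δλ = λ_C(1 - cos(110°))
Δλ = 2.4263 × (1 - cos(110°))
Δλ = 3.2562 pm

Initial wavelength:
λ = λ' - Δλ = 6.9462 - 3.2562 = 3.6900 pm

Initial energy:
E = hc/λ = 1239.842 / 3.6900 = 336.0001 keV

(Intermediate values are shown rounded; full precision is carried through to the final answer.)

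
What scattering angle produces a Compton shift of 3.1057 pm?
106.26°

From the Compton formula Δλ = λ_C(1 - cos θ), we can solve for θ:

cos θ = 1 - Δλ/λ_C

Given:
- Δλ = 3.1057 pm
- λ_C = h/(m_e·c) ≈ 2.42631024 pm

cos θ = 1 - 3.1057/2.42631024
cos θ = 1 - 1.280009
cos θ = -0.280009

θ = arccos(-0.280009)
θ = 106.26°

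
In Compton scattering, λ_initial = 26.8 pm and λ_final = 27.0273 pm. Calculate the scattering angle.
25.00°

First find the wavelength shift:
Δλ = λ' - λ = 27.0273 - 26.8 = 0.2273 pm

Using Δλ = λ_C(1 - cos θ), with λ_C = h/(m_e·c) ≈ 2.42631024 pm:
cos θ = 1 - Δλ/λ_C
cos θ = 1 - 0.2273/2.42631024
cos θ = 0.906319

θ = arccos(0.906319)
θ = 25.00°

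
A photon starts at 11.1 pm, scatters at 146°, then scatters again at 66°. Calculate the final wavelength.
16.9773 pm

Apply Compton shift twice:

First scattering at θ₁ = 146°:
Δλ₁ = λ_C(1 - cos(146°))
Δλ₁ = 2.4263 × 1.8290
Δλ₁ = 4.4378 pm

After first scattering:
λ₁ = 11.1 + 4.4378 = 15.5378 pm

Second scattering at θ₂ = 66°:
Δλ₂ = λ_C(1 - cos(66°))
Δλ₂ = 2.4263 × 0.5933
Δλ₂ = 1.4394 pm

Final wavelength:
λ₂ = 15.5378 + 1.4394 = 16.9773 pm

Total shift: Δλ_total = 4.4378 + 1.4394 = 5.8773 pm

(Intermediate values are shown rounded; full precision is carried through to the final answer.)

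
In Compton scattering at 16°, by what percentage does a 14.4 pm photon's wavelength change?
0.6527%

Calculate the Compton shift:
Δλ = λ_C(1 - cos(16°))
Δλ = 2.4263 × (1 - cos(16°))
Δλ = 2.4263 × 0.0387
Δλ = 0.0940 pm

Percentage change:
(Δλ/λ₀) × 100 = (0.0940/14.4) × 100
= 0.6527%

(Intermediate values are shown rounded; full precision is carried through to the final answer.)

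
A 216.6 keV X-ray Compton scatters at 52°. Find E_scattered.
186.2566 keV

First convert energy to wavelength:
λ = hc/E, with hc ≈ 1239.842 keV·pm (i.e. 1239.842 eV·nm)

For E = 216.6 keV = 216600 eV:
λ = 1239.842 keV·pm / 216.6 keV
λ = 5.7241 pm

Calculate the Compton shift:
Δλ = λ_C(1 - cos(52°)) = 2.4263 × 0.3843
Δλ = 0.9325 pm

Final wavelength:
λ' = 5.7241 + 0.9325 = 6.6566 pm

Final energy:
E' = hc/λ' = 1239.842 / 6.6566 = 186.2566 keV

(Intermediate values are shown rounded; full precision is carried through to the final answer.)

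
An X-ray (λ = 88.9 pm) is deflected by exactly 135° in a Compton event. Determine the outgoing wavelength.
93.0420 pm

Using the Compton formula: λ' = λ + λ_C(1 − cos θ)

For θ = 135°, cos θ = -√2/2 (exact) ≈ -0.7071, so:
1 − cos 135° = 1 − (-√2/2) ≈ 1.7071

Δλ = λ_C × 1.7071 = 2.4263 × 1.7071 = 4.1420 pm

λ' = 88.9 + 4.1420 = 93.0420 pm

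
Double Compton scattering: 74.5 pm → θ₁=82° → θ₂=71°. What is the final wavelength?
78.2250 pm

Apply Compton shift twice:

First scattering at θ₁ = 82°:
Δλ₁ = λ_C(1 - cos(82°))
Δλ₁ = 2.4263 × 0.8608
Δλ₁ = 2.0886 pm

After first scattering:
λ₁ = 74.5 + 2.0886 = 76.5886 pm

Second scattering at θ₂ = 71°:
Δλ₂ = λ_C(1 - cos(71°))
Δλ₂ = 2.4263 × 0.6744
Δλ₂ = 1.6364 pm

Final wavelength:
λ₂ = 76.5886 + 1.6364 = 78.2250 pm

Total shift: Δλ_total = 2.0886 + 1.6364 = 3.7250 pm

(Intermediate values are shown rounded; full precision is carried through to the final answer.)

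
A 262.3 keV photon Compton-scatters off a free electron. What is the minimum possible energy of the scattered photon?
129.4275 keV (at θ = 180°)

The scattered photon has minimum energy when its wavelength is maximum, i.e., when the Compton shift Δλ = λ_C(1 − cos θ) is maximum. This occurs at θ = 180° (backscattering), giving Δλ_max = 2λ_C = 4.8526 pm.

Initial wavelength: λ₀ = hc/E₀ = 4.7268 pm
Maximum final wavelength: λ'_max = λ₀ + 2λ_C = 4.7268 + 4.8526 = 9.5794 pm
Minimum final energy: E'_min = hc/λ'_max = 129.4275 keV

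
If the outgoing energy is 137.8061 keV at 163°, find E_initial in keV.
291.7000 keV

Convert final energy to wavelength (hc ≈ 1239.842 keV·pm):
λ' = hc/E' = 1239.842 / 137.8061 = 8.9970 pm

Calculate the Compton shift:
Δλ = λ_C(1 - cos(163°))
Δλ = 2.4263 × (1 - cos(163°))
Δλ = 4.7466 pm

Initial wavelength:
λ = λ' - Δλ = 8.9970 - 4.7466 = 4.2504 pm

Initial energy:
E = hc/λ = 1239.842 / 4.2504 = 291.7000 keV

(Intermediate values are shown rounded; full precision is carried through to the final answer.)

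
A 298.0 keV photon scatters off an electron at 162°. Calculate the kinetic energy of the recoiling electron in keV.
158.6044 keV

By energy conservation: K_e = E_initial - E_final

First find the scattered photon energy:
Initial wavelength: λ = hc/E = 4.1605 pm
Compton shift: Δλ = λ_C(1 - cos(162°)) = 4.7339 pm
Final wavelength: λ' = 4.1605 + 4.7339 = 8.8944 pm
Final photon energy: E' = hc/λ' = 139.3956 keV

Electron kinetic energy:
K_e = E - E' = 298.0000 - 139.3956 = 158.6044 keV

(Intermediate values are shown rounded; full precision is carried through to the final answer.)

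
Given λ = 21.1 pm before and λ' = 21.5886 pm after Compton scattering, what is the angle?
37.00°

First find the wavelength shift:
Δλ = λ' - λ = 21.5886 - 21.1 = 0.4886 pm

Using Δλ = λ_C(1 - cos θ), with λ_C = h/(m_e·c) ≈ 2.42631024 pm:
cos θ = 1 - Δλ/λ_C
cos θ = 1 - 0.4886/2.42631024
cos θ = 0.798624

θ = arccos(0.798624)
θ = 37.00°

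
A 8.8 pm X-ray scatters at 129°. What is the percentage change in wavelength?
44.9231%

Calculate the Compton shift:
Δλ = λ_C(1 - cos(129°))
Δλ = 2.4263 × (1 - cos(129°))
Δλ = 2.4263 × 1.6293
Δλ = 3.9532 pm

Percentage change:
(Δλ/λ₀) × 100 = (3.9532/8.8) × 100
= 44.9231%

(Intermediate values are shown rounded; full precision is carried through to the final answer.)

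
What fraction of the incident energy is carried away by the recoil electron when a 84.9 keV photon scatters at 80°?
0.1207 (or 12.07%)

Calculate initial and final photon energies:

Initial: E₀ = 84.9 keV → λ₀ = 14.6036 pm
Compton shift: Δλ = 2.0050 pm
Final wavelength: λ' = 16.6085 pm
Final energy: E' = 74.6509 keV

Fractional energy loss:
(E₀ - E')/E₀ = (84.9000 - 74.6509)/84.9000
= 10.2491/84.9000
= 0.1207
= 12.07%

(Intermediate values are shown rounded; full precision is carried through to the final answer.)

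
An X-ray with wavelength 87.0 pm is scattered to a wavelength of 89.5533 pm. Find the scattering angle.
93.00°

First find the wavelength shift:
Δλ = λ' - λ = 89.5533 - 87.0 = 2.5533 pm

Using Δλ = λ_C(1 - cos θ), with λ_C = h/(m_e·c) ≈ 2.42631024 pm:
cos θ = 1 - Δλ/λ_C
cos θ = 1 - 2.5533/2.42631024
cos θ = -0.052339

θ = arccos(-0.052339)
θ = 93.00°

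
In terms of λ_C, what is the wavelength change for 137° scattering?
1.7314 λ_C

The Compton shift formula is:
Δλ = λ_C(1 - cos θ)

Dividing both sides by λ_C:
Δλ/λ_C = 1 - cos θ

For θ = 137°:
Δλ/λ_C = 1 - cos(137°)
Δλ/λ_C = 1 - -0.7314
Δλ/λ_C = 1.7314

This means the shift is 1.7314 × λ_C = 4.2008 pm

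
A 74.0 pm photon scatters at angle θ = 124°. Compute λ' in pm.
77.7831 pm

Using the Compton scattering formula:
λ' = λ + Δλ = λ + λ_C(1 - cos θ)

Given:
- Initial wavelength λ = 74.0 pm
- Scattering angle θ = 124°
- Compton wavelength λ_C ≈ 2.4263 pm

Calculate the shift:
Δλ = 2.4263 × (1 - cos(124°))
Δλ = 2.4263 × 1.5592
Δλ = 3.7831 pm

Final wavelength:
λ' = 74.0 + 3.7831 = 77.7831 pm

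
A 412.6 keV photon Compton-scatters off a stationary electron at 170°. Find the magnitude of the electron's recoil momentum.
3.0430e-22 kg·m/s

The electron is initially at rest, so by conservation of momentum:
p⃗_e = p⃗₀ − p⃗'  (incident photon momentum minus scattered photon momentum)

Photon momentum magnitudes (p = h/λ = E/c):
λ₀ = hc/E₀ = 3.0049 pm → p₀ = h/λ₀ = 2.2051e-22 kg·m/s
Δλ = λ_C(1 − cos 170°) = 4.8158 pm
λ' = 7.8207 pm → p' = h/λ' = 8.4725e-23 kg·m/s

The scattered photon makes angle θ = 170° with the incident direction, so by the law of cosines:
|p⃗_e|² = p₀² + p'² − 2p₀p'cos θ
|p⃗_e|² = (2.2051e-22)² + (8.4725e-23)² − 2·2.2051e-22·8.4725e-23·cos(170°)
|p⃗_e| = 3.0430e-22 kg·m/s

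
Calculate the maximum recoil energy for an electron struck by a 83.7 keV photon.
20.6536 keV

Maximum energy transfer occurs at θ = 180° (backscattering).

Initial photon: E₀ = 83.7 keV → λ₀ = 14.8129 pm

Maximum Compton shift (at 180°):
Δλ_max = 2λ_C = 2 × 2.4263 = 4.8526 pm

Final wavelength:
λ' = 14.8129 + 4.8526 = 19.6655 pm

Minimum photon energy (maximum energy to electron):
E'_min = hc/λ' = 63.0464 keV

Maximum electron kinetic energy:
K_max = E₀ - E'_min = 83.7000 - 63.0464 = 20.6536 keV

(Intermediate values are shown rounded; full precision is carried through to the final answer.)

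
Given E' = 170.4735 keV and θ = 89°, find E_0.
253.6001 keV

Convert final energy to wavelength (hc ≈ 1239.842 keV·pm):
λ' = hc/E' = 1239.842 / 170.4735 = 7.2729 pm

Calculate the Compton shift:
Δλ = λ_C(1 - cos(89°))
Δλ = 2.4263 × (1 - cos(89°))
Δλ = 2.3840 pm

Initial wavelength:
λ = λ' - Δλ = 7.2729 - 2.3840 = 4.8890 pm

Initial energy:
E = hc/λ = 1239.842 / 4.8890 = 253.6001 keV

(Intermediate values are shown rounded; full precision is carried through to the final answer.)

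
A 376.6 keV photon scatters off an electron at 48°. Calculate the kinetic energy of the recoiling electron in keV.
73.8296 keV

By energy conservation: K_e = E_initial - E_final

First find the scattered photon energy:
Initial wavelength: λ = hc/E = 3.2922 pm
Compton shift: Δλ = λ_C(1 - cos(48°)) = 0.8028 pm
Final wavelength: λ' = 3.2922 + 0.8028 = 4.0950 pm
Final photon energy: E' = hc/λ' = 302.7704 keV

Electron kinetic energy:
K_e = E - E' = 376.6000 - 302.7704 = 73.8296 keV

(Intermediate values are shown rounded; full precision is carried through to the final answer.)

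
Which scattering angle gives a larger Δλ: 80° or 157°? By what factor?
157° produces the larger shift by a factor of 2.324

Calculate both shifts using Δλ = λ_C(1 - cos θ):

For θ₁ = 80°:
Δλ₁ = 2.4263 × (1 - cos(80°))
Δλ₁ = 2.4263 × 0.8264
Δλ₁ = 2.0050 pm

For θ₂ = 157°:
Δλ₂ = 2.4263 × (1 - cos(157°))
Δλ₂ = 2.4263 × 1.9205
Δλ₂ = 4.6597 pm

The 157° angle produces the larger shift.
Ratio: 4.6597/2.0050 = 2.324

(Intermediate values are shown rounded; full precision is carried through to the final answer.)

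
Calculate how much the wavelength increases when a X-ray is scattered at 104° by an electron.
3.0133 pm

Using the Compton scattering formula:
Δλ = λ_C(1 - cos θ)

where λ_C = h/(m_e·c) ≈ 2.4263 pm is the Compton wavelength of an electron.

For θ = 104°:
cos(104°) = -0.2419
1 - cos(104°) = 1.2419

Δλ = 2.4263 × 1.2419
Δλ = 3.0133 pm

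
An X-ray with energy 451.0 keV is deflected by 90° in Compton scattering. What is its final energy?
239.5642 keV

First convert energy to wavelength:
λ = hc/E, with hc ≈ 1239.842 keV·pm (i.e. 1239.842 eV·nm)

For E = 451.0 keV = 451000 eV:
λ = 1239.842 keV·pm / 451.0 keV
λ = 2.7491 pm

Calculate the Compton shift:
Δλ = λ_C(1 - cos(90°)) = 2.4263 × 1.0000
Δλ = 2.4263 pm

Final wavelength:
λ' = 2.7491 + 2.4263 = 5.1754 pm

Final energy:
E' = hc/λ' = 1239.842 / 5.1754 = 239.5642 keV

(Intermediate values are shown rounded; full precision is carried through to the final answer.)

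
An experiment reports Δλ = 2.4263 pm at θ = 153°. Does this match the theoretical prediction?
No, inconsistent

Calculate the expected shift for θ = 153°:

Δλ_expected = λ_C(1 - cos(153°))
Δλ_expected = 2.4263 × (1 - cos(153°))
Δλ_expected = 2.4263 × 1.8910
Δλ_expected = 4.5882 pm

Given shift: 2.4263 pm
Expected shift: 4.5882 pm
Difference: 2.1619 pm

The values do not match. The given shift corresponds to θ ≈ 90.0°, not 153°.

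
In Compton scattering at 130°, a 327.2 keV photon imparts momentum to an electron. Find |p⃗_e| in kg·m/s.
2.3874e-22 kg·m/s

The electron is initially at rest, so by conservation of momentum:
p⃗_e = p⃗₀ − p⃗'  (incident photon momentum minus scattered photon momentum)

Photon momentum magnitudes (p = h/λ = E/c):
λ₀ = hc/E₀ = 3.7892 pm → p₀ = h/λ₀ = 1.7487e-22 kg·m/s
Δλ = λ_C(1 − cos 130°) = 3.9859 pm
λ' = 7.7752 pm → p' = h/λ' = 8.5221e-23 kg·m/s

The scattered photon makes angle θ = 130° with the incident direction, so by the law of cosines:
|p⃗_e|² = p₀² + p'² − 2p₀p'cos θ
|p⃗_e|² = (1.7487e-22)² + (8.5221e-23)² − 2·1.7487e-22·8.5221e-23·cos(130°)
|p⃗_e| = 2.3874e-22 kg·m/s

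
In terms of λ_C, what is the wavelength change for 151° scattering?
1.8746 λ_C

The Compton shift formula is:
Δλ = λ_C(1 - cos θ)

Dividing both sides by λ_C:
Δλ/λ_C = 1 - cos θ

For θ = 151°:
Δλ/λ_C = 1 - cos(151°)
Δλ/λ_C = 1 - -0.8746
Δλ/λ_C = 1.8746

This means the shift is 1.8746 × λ_C = 4.5484 pm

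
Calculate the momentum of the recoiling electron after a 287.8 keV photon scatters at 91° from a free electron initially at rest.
1.8369e-22 kg·m/s

The electron is initially at rest, so by conservation of momentum:
p⃗_e = p⃗₀ − p⃗'  (incident photon momentum minus scattered photon momentum)

Photon momentum magnitudes (p = h/λ = E/c):
λ₀ = hc/E₀ = 4.3080 pm → p₀ = h/λ₀ = 1.5381e-22 kg·m/s
Δλ = λ_C(1 − cos 91°) = 2.4687 pm
λ' = 6.7767 pm → p' = h/λ' = 9.7778e-23 kg·m/s

The scattered photon makes angle θ = 91° with the incident direction, so by the law of cosines:
|p⃗_e|² = p₀² + p'² − 2p₀p'cos θ
|p⃗_e|² = (1.5381e-22)² + (9.7778e-23)² − 2·1.5381e-22·9.7778e-23·cos(91°)
|p⃗_e| = 1.8369e-22 kg·m/s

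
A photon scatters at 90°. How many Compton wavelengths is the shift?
1.0000 λ_C

The Compton shift formula is:
Δλ = λ_C(1 - cos θ)

Dividing both sides by λ_C:
Δλ/λ_C = 1 - cos θ

For θ = 90°:
Δλ/λ_C = 1 - cos(90°)
Δλ/λ_C = 1 - 0.0000
Δλ/λ_C = 1.0000

This means the shift is 1.0000 × λ_C = 2.4263 pm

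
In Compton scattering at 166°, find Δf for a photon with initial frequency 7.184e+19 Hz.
3.836e+19 Hz (decrease)

Convert frequency to wavelength (c = 299792458 m/s):
λ₀ = c/f₀ = 299792458/7.184e+19 = 4.1730576e-12 m = 4.1731 pm

Calculate Compton shift:
Δλ = λ_C(1 - cos(166°)) = 4.7805 pm

Final wavelength:
λ' = λ₀ + Δλ = 4.1731 + 4.7805 = 8.9536 pm

Final frequency:
f' = c/λ' = 299792458/8.9536063e-12 = 3.3482873e+19 Hz

Frequency shift (decrease):
Δf = f₀ - f' = 7.184e+19 - 3.3482873e+19 = 3.836e+19 Hz

(Intermediate values are shown rounded; full precision is carried through to the final answer.)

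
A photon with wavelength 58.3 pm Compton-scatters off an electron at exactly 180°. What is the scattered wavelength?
63.1526 pm

Using the Compton formula: λ' = λ + λ_C(1 − cos θ)

For θ = 180°, cos θ = -1 (exact) = -1.0000, so:
1 − cos 180° = 1 − (-1) = 2.0000

Δλ = λ_C × 2.0000 = 2.4263 × 2.0000 = 4.8526 pm

λ' = 58.3 + 4.8526 = 63.1526 pm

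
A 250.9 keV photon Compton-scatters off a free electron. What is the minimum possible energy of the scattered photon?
126.5894 keV (at θ = 180°)

The scattered photon has minimum energy when its wavelength is maximum, i.e., when the Compton shift Δλ = λ_C(1 − cos θ) is maximum. This occurs at θ = 180° (backscattering), giving Δλ_max = 2λ_C = 4.8526 pm.

Initial wavelength: λ₀ = hc/E₀ = 4.9416 pm
Maximum final wavelength: λ'_max = λ₀ + 2λ_C = 4.9416 + 4.8526 = 9.7942 pm
Minimum final energy: E'_min = hc/λ'_max = 126.5894 keV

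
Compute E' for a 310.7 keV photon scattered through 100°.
181.3134 keV

First convert energy to wavelength:
λ = hc/E, with hc ≈ 1239.842 keV·pm (i.e. 1239.842 eV·nm)

For E = 310.7 keV = 310700 eV:
λ = 1239.842 keV·pm / 310.7 keV
λ = 3.9905 pm

Calculate the Compton shift:
Δλ = λ_C(1 - cos(100°)) = 2.4263 × 1.1736
Δλ = 2.8476 pm

Final wavelength:
λ' = 3.9905 + 2.8476 = 6.8381 pm

Final energy:
E' = hc/λ' = 1239.842 / 6.8381 = 181.3134 keV

(Intermediate values are shown rounded; full precision is carried through to the final answer.)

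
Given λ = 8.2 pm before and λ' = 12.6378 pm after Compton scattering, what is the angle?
146.00°

First find the wavelength shift:
Δλ = λ' - λ = 12.6378 - 8.2 = 4.4378 pm

Using Δλ = λ_C(1 - cos θ), with λ_C = h/(m_e·c) ≈ 2.42631024 pm:
cos θ = 1 - Δλ/λ_C
cos θ = 1 - 4.4378/2.42631024
cos θ = -0.829032

θ = arccos(-0.829032)
θ = 146.00°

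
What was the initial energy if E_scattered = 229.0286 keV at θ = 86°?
392.7999 keV

Convert final energy to wavelength (hc ≈ 1239.842 keV·pm):
λ' = hc/E' = 1239.842 / 229.0286 = 5.4135 pm

Calculate the Compton shift:
Δλ = λ_C(1 - cos(86°))
Δλ = 2.4263 × (1 - cos(86°))
Δλ = 2.2571 pm

Initial wavelength:
λ = λ' - Δλ = 5.4135 - 2.2571 = 3.1564 pm

Initial energy:
E = hc/λ = 1239.842 / 3.1564 = 392.7999 keV

(Intermediate values are shown rounded; full precision is carried through to the final answer.)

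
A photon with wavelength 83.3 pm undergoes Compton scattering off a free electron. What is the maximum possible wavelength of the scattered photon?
88.1526 pm (at θ = 180°)

The Compton shift is Δλ = λ_C(1 − cos θ).

Since cos θ ranges from −1 to 1, the factor (1 − cos θ) ranges from 0 to 2; the maximum shift occurs at θ = 180° (backscattering):
Δλ_max = 2λ_C = 2 × 2.4263 pm = 4.8526 pm

Maximum scattered wavelength:
λ'_max = λ₀ + Δλ_max = 83.3 + 4.8526 = 88.1526 pm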